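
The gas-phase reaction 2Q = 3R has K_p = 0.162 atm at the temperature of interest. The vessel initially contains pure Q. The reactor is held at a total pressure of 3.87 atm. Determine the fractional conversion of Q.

Take 1 mol Q as basis and let X be its fractional conversion, so ξ = 0.5X.
Mole table: n_Q = 1 − X; n_R = 1.5X.
Total moles n_T = 1 + 0.5X.
With p_i = (n_i/n_T)P, K_p = p_R^3 / (p_Q^2).
Equating to 0.162 atm and solving on 0 < X < 1: X = 0.205.

X = 0.205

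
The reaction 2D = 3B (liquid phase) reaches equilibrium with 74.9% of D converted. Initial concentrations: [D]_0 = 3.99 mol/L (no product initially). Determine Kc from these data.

Kc = 89.8 mol/L

Let X = conversion of D.
Concentrations: [D] = 3.99 − 3.99X; [B] = 5.99X.
At X = 0.749: [D] = 1, [B] = 4.48.
Kc = [B]^3 / ([D]^2) = 89.8 mol/L.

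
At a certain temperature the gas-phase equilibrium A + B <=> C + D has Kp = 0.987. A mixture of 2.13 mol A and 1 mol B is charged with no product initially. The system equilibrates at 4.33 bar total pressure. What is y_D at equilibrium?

Let X = conversion of B (basis 1 mol B); extent of reaction ξ = X.
At extent ξ: n_A = 2.13 − X; n_B = 1 − X; n_C = X; n_D = X.
n_T stays at 3.13 (no change in mole number).
Mole fractions y_i = n_i/n_T; Kp = p_C p_D / (p_A p_B) with p_i = y_i·P.
This yields a degree-2 equation in X; solving on (0,1), X = 0.679.
Then n_D = 0.679, n_T = 3.13, so y_D = 0.217.

y_D = 0.217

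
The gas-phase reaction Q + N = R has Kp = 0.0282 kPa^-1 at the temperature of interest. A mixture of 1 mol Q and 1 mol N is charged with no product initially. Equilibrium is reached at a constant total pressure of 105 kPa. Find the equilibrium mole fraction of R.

y_R = 0.331

Take 1 mol Q as basis and let X be its fractional conversion, so ξ = X.
Species balance: n_Q = 1 − X; n_N = 1 − X; n_R = X.
Summing: n_T = 2 − X.
With p_i = (n_i/n_T)P, Kp = p_R / (p_Q p_N).
This yields a degree-2 equation in X; solving on (0,1), X = 0.498.
Then n_R = 0.498, n_T = 1.5, so y_R = 0.331.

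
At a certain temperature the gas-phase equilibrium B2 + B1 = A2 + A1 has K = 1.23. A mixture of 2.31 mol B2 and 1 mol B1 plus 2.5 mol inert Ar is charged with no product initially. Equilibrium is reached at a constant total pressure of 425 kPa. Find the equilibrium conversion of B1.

Basis: 1 mol B1 initially; let X = conversion of B1. Extent ξ = X.
At extent ξ: n_B2 = 2.31 − X; n_B1 = 1 − X; n_A2 = X; n_A1 = X; n_I = 2.5 (inert).
Since Δν = 0, n_T = 5.81 throughout.
Mole fractions y_i = n_i/n_T; K = p_A2 p_A1 / (p_B2 p_B1) with p_i = y_i·P.
Substituting and setting equal to 1.23 gives a polynomial in X; the root in (0,1) is X = 0.728.

X = 0.728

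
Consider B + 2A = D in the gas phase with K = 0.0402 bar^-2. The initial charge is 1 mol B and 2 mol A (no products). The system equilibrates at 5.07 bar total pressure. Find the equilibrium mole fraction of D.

y_D = 0.108

Basis: 1 mol B initially; let X = conversion of B. Extent ξ = X.
Mole table: n_B = 1 − X; n_A = 2 − 2X; n_D = X.
Total moles n_T = 3 − 2X.
y_i = n_i/n_T, p_i = y_i·P. K = p_D / (p_B p_A^2).
Substituting and setting equal to 0.0402 bar^-2 gives a polynomial in X; the root in (0,1) is X = 0.267.
Then n_D = 0.267, n_T = 2.47, so y_D = 0.108.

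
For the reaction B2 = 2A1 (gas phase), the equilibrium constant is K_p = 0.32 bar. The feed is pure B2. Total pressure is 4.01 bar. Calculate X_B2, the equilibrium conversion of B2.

Take 1 mol B2 as basis and let X be its fractional conversion, so ξ = X.
Moles: n_B2 = 1 − X; n_A1 = 2X.
Summing: n_T = 1 + X.
With p_i = (n_i/n_T)P, K_p = p_A1^2 / (p_B2).
Substituting and setting equal to 0.32 bar gives a polynomial in X; the root in (0,1) is X = 0.140.

X = 0.140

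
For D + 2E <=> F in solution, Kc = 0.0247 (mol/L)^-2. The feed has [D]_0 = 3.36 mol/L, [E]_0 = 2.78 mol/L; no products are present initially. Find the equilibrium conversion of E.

Let X = conversion of E; extent ξ = 2.78X/2 mol/L.
Concentrations: [D] = 3.36 − 1.39X; [E] = 2.78 − 2.78X; [F] = 1.39X.
Kc = [F] / ([D] [E]^2).
This equals 0.0247 at X = 0.240 (the root in 0 < X < 1).

X = 0.240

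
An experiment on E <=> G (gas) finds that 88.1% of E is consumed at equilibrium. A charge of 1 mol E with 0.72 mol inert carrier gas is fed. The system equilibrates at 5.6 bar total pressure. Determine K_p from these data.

Take 1 mol E as basis and let X be its fractional conversion, so ξ = X.
Mole table: n_E = 1 − X; n_G = X; n_I = 0.72 (inert).
n_T stays at 1.72 (no change in mole number).
At X = 0.881: n_E = 0.119, n_G = 0.881, n_T = 1.72.
p_i = (n_i/n_T)·P. K_p = p_G / (p_E) = 7.4.

K_p = 7.4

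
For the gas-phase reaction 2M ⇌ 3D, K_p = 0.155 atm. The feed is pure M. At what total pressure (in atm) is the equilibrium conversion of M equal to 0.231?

Basis: 1 mol M initially; let X = conversion of M. Extent ξ = 0.5X.
At extent ξ: n_M = 1 − X; n_D = 1.5X.
Summing: n_T = 1 + 0.5X.
K_p = p_D^3 / (p_M^2) with p_i = (n_i/n_T)·P.
At X = 0.231: the mole-fraction product g(X) = Π y_i^ν_i = 0.06306. Since K_p = g(X)·P^{1}, P = (K_p/g)^(1/1) = (0.155/0.06306)^(1/1) = 2.46 atm.

P = 2.46 atm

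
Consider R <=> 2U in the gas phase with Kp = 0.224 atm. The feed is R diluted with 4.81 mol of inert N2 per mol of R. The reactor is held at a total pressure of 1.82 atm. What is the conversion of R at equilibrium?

X = 0.351

Basis: 1 mol R initially; let X = conversion of R. Extent ξ = X.
At extent ξ: n_R = 1 − X; n_U = 2X; n_I = 4.81 (inert).
Summing: n_T = 5.81 + X.
With p_i = (n_i/n_T)P, Kp = p_U^2 / (p_R).
This yields a degree-2 equation in X; solving on (0,1), X = 0.351.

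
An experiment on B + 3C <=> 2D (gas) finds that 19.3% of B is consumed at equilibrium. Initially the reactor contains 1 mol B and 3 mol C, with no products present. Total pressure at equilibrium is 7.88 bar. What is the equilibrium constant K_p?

K_p = 0.00274 bar^-2

Let X = conversion of B (basis 1 mol B); extent of reaction ξ = X.
Species balance: n_B = 1 − X; n_C = 3 − 3X; n_D = 2X.
Summing: n_T = 4 − 2X.
At X = 0.193: n_B = 0.807, n_C = 2.42, n_D = 0.386, n_T = 3.61.
p_i = (n_i/n_T)·P. K_p = p_D^2 / (p_B p_C^3) = 0.00274 bar^-2.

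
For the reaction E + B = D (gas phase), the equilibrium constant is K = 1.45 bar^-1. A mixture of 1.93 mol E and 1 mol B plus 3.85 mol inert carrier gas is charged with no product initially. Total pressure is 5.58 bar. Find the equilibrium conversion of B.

X = 0.631

Basis: 1 mol B initially; let X = conversion of B. Extent ξ = X.
Moles: n_E = 1.93 − X; n_B = 1 − X; n_D = X; n_I = 3.85 (inert).
Total moles n_T = 6.78 − X.
With p_i = (n_i/n_T)P, K = p_D / (p_E p_B).
Setting this equal to 1.45 bar^-1 and taking the physical root (0 < X < 1) gives X = 0.631.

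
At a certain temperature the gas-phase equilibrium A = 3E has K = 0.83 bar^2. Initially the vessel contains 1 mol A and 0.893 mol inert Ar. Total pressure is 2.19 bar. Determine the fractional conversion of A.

Basis: 1 mol A initially; let X = conversion of A. Extent ξ = X.
Moles: n_A = 1 − X; n_E = 3X; n_I = 0.893 (inert).
Summing: n_T = 1.89 + 2X.
With p_i = (n_i/n_T)P, K = p_E^3 / (p_A).
This yields a degree-3 equation in X; solving on (0,1), X = 0.303.

X = 0.303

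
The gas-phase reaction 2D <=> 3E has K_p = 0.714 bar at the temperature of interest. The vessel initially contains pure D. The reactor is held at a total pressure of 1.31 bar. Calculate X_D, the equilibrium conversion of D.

Basis: 1 mol D initially; let X = conversion of D. Extent ξ = 0.5X.
Species balance: n_D = 1 − X; n_E = 1.5X.
n_T = Σnᵢ = 1 + 0.5X.
Mole fractions y_i = n_i/n_T; K_p = p_E^3 / (p_D^2) with p_i = y_i·P.
Equating to 0.714 bar and solving on 0 < X < 1: X = 0.408.

X = 0.408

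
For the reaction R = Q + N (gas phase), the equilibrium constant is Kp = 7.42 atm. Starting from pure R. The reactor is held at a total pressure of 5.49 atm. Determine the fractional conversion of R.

Take 1 mol R as basis and let X be its fractional conversion, so ξ = X.
Species balance: n_R = 1 − X; n_Q = X; n_N = X.
n_T = Σnᵢ = 1 + X.
With p_i = (n_i/n_T)P, Kp = p_Q p_N / (p_R).
Equating to 7.42 atm and solving on 0 < X < 1: X = 0.758.

X = 0.758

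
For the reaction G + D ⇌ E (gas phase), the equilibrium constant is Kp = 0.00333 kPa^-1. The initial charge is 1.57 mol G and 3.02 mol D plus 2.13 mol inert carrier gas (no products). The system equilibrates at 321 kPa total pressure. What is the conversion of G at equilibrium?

Basis: 1.57 mol G initially; let X = conversion of G. Extent ξ = 1.57X.
Moles: n_G = 1.57 − 1.57X; n_D = 3.02 − 1.57X; n_E = 1.57X; n_I = 2.13 (inert).
Summing: n_T = 6.72 − 1.57X.
Mole fractions y_i = n_i/n_T; Kp = p_E / (p_G p_D) with p_i = y_i·P.
Substituting and setting equal to 0.00333 kPa^-1 gives a polynomial in X; the root in (0,1) is X = 0.303.

X = 0.303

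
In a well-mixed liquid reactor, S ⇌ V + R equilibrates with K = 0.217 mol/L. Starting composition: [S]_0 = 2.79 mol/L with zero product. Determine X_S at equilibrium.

X = 0.243

Let X = conversion of S; extent ξ = 2.79·X mol/L.
Concentrations: [S] = 2.79 − 2.79X; [V] = 2.79X; [R] = 2.79X.
K = [V] [R] / ([S]).
This equals 0.217 at X = 0.243 (the root in 0 < X < 1).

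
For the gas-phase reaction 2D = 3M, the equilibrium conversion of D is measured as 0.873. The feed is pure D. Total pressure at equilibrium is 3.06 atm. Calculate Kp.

Kp = 297 atm

Let X = conversion of D (basis 1 mol D); extent of reaction ξ = 0.5X.
Species balance: n_D = 1 − X; n_M = 1.5X.
n_T = Σnᵢ = 1 + 0.5X.
At X = 0.873: n_D = 0.127, n_M = 1.31, n_T = 1.44.
p_i = (n_i/n_T)·P. Kp = p_M^3 / (p_D^2) = 297 atm.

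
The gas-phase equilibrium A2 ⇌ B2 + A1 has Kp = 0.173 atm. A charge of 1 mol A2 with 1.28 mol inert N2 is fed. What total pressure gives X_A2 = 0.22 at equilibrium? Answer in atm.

P = 6.97 atm

Let X = conversion of A2 (basis 1 mol A2); extent of reaction ξ = X.
Moles: n_A2 = 1 − X; n_B2 = X; n_A1 = X; n_I = 1.28 (inert).
Summing: n_T = 2.28 + X.
Kp = p_B2 p_A1 / (p_A2) with p_i = (n_i/n_T)·P.
At X = 0.22: the mole-fraction product g(X) = Π y_i^ν_i = 0.02482. Since Kp = g(X)·P^{1}, P = (Kp/g)^(1/1) = (0.173/0.02482)^(1/1) = 6.97 atm.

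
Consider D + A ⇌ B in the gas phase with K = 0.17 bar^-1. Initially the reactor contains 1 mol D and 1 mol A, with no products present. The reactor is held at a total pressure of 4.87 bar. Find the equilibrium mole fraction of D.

Let X = conversion of D (basis 1 mol D); extent of reaction ξ = X.
Moles: n_D = 1 − X; n_A = 1 − X; n_B = X.
Summing: n_T = 2 − X.
With p_i = (n_i/n_T)P, K = p_B / (p_D p_A).
Substituting and setting equal to 0.17 bar^-1 gives a polynomial in X; the root in (0,1) is X = 0.260.
Then n_D = 0.74, n_T = 1.74, so y_D = 0.425.

y_D = 0.425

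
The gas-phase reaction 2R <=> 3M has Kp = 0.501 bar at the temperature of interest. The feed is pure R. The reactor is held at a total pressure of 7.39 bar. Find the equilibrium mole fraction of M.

y_M = 0.316

Let X = conversion of R (basis 1 mol R); extent of reaction ξ = 0.5X.
Moles: n_R = 1 − X; n_M = 1.5X.
Total moles n_T = 1 + 0.5X.
y_i = n_i/n_T, p_i = y_i·P. Kp = p_M^3 / (p_R^2).
This yields a degree-3 equation in X; solving on (0,1), X = 0.236.
Then n_M = 0.354, n_T = 1.12, so y_M = 0.316.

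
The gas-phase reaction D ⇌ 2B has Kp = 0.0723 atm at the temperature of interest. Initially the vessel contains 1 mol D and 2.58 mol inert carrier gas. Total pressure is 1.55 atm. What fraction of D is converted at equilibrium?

X = 0.189

Basis: 1 mol D initially; let X = conversion of D. Extent ξ = X.
Moles: n_D = 1 − X; n_B = 2X; n_I = 2.58 (inert).
Summing: n_T = 3.58 + X.
With p_i = (n_i/n_T)P, Kp = p_B^2 / (p_D).
This yields a degree-2 equation in X; solving on (0,1), X = 0.189.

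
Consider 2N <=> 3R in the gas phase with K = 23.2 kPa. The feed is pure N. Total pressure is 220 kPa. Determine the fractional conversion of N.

Basis: 1 mol N initially; let X = conversion of N. Extent ξ = 0.5X.
Moles: n_N = 1 − X; n_R = 1.5X.
Summing: n_T = 1 + 0.5X.
y_i = n_i/n_T, p_i = y_i·P. K = p_R^3 / (p_N^2).
Substituting and setting equal to 23.2 kPa gives a polynomial in X; the root in (0,1) is X = 0.267.

X = 0.267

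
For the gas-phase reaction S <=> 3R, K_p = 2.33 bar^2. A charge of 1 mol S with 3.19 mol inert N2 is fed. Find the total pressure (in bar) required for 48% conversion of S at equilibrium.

P = 3.28 bar

Take 1 mol S as basis and let X be its fractional conversion, so ξ = X.
At extent ξ: n_S = 1 − X; n_R = 3X; n_I = 3.19 (inert).
Total moles n_T = 4.19 + 2X.
K_p = p_R^3 / (p_S) with p_i = (n_i/n_T)·P.
At X = 0.48: the mole-fraction product g(X) = Π y_i^ν_i = 0.2165. Since K_p = g(X)·P^{2}, P = (K_p/g)^(1/2) = (2.33/0.2165)^(1/2) = 3.28 bar.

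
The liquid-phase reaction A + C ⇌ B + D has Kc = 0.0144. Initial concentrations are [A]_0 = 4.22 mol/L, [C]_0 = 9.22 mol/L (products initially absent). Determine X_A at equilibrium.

X = 0.157

Let X = conversion of A; extent ξ = 4.22·X mol/L.
Concentrations: [A] = 4.22 − 4.22X; [C] = 9.22 − 4.22X; [B] = 4.22X; [D] = 4.22X.
Kc = [B] [D] / ([A] [C]).
Setting equal to 0.0144 and solving for X on (0,1) gives X = 0.157.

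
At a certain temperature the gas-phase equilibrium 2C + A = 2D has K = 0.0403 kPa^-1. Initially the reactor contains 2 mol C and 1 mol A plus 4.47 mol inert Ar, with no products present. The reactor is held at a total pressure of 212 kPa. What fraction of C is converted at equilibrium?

Basis: 2 mol C initially; let X = conversion of C. Extent ξ = X.
Mole table: n_C = 2 − 2X; n_A = 1 − X; n_D = 2X; n_I = 4.47 (inert).
Total moles n_T = 7.47 − X.
With p_i = (n_i/n_T)P, K = p_D^2 / (p_C^2 p_A).
Substituting and setting equal to 0.0403 kPa^-1 gives a polynomial in X; the root in (0,1) is X = 0.450.

X = 0.450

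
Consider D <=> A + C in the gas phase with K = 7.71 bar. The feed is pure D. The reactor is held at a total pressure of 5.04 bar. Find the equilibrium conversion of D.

Take 1 mol D as basis and let X be its fractional conversion, so ξ = X.
At extent ξ: n_D = 1 − X; n_A = X; n_C = X.
Total moles n_T = 1 + X.
With p_i = (n_i/n_T)P, K = p_A p_C / (p_D).
This yields a degree-2 equation in X; solving on (0,1), X = 0.778.

X = 0.778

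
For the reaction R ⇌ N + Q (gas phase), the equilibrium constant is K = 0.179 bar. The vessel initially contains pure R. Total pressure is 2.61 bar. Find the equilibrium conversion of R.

Let X = conversion of R (basis 1 mol R); extent of reaction ξ = X.
Species balance: n_R = 1 − X; n_N = X; n_Q = X.
Total moles n_T = 1 + X.
Mole fractions y_i = n_i/n_T; K = p_N p_Q / (p_R) with p_i = y_i·P.
Setting this equal to 0.179 bar and taking the physical root (0 < X < 1) gives X = 0.253.

X = 0.253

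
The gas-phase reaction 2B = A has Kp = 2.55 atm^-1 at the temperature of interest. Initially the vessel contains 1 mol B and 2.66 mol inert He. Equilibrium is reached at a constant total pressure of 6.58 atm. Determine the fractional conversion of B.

X = 0.732

Take 1 mol B as basis and let X be its fractional conversion, so ξ = 0.5X.
Mole table: n_B = 1 − X; n_A = 0.5X; n_I = 2.66 (inert).
Summing: n_T = 3.66 − 0.5X.
Mole fractions y_i = n_i/n_T; Kp = p_A / (p_B^2) with p_i = y_i·P.
Setting this equal to 2.55 atm^-1 and taking the physical root (0 < X < 1) gives X = 0.732.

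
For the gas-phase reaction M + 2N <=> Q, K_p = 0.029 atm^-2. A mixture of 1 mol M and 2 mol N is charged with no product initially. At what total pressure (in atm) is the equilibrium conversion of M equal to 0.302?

P = 6.63 atm

Basis: 1 mol M initially; let X = conversion of M. Extent ξ = X.
At extent ξ: n_M = 1 − X; n_N = 2 − 2X; n_Q = X.
Summing: n_T = 3 − 2X.
K_p = p_Q / (p_M p_N^2) with p_i = (n_i/n_T)·P.
At X = 0.302: the mole-fraction product g(X) = Π y_i^ν_i = 1.275. Since K_p = g(X)·P^{-2}, P = (g/K_p)^(1/2) = (1.275/0.029)^(1/2) = 6.63 atm.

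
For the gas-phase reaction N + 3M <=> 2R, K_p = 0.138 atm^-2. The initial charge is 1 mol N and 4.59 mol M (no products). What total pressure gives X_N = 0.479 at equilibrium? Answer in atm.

P = 2.96 atm

Basis: 1 mol N initially; let X = conversion of N. Extent ξ = X.
Moles: n_N = 1 − X; n_M = 4.59 − 3X; n_R = 2X.
Summing: n_T = 5.59 − 2X.
K_p = p_R^2 / (p_N p_M^3) with p_i = (n_i/n_T)·P.
At X = 0.479: the mole-fraction product g(X) = Π y_i^ν_i = 1.206. Since K_p = g(X)·P^{-2}, P = (g/K_p)^(1/2) = (1.206/0.138)^(1/2) = 2.96 atm.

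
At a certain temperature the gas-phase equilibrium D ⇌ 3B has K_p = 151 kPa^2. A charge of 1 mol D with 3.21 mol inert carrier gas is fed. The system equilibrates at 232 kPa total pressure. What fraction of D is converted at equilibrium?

Take 1 mol D as basis and let X be its fractional conversion, so ξ = X.
Species balance: n_D = 1 − X; n_B = 3X; n_I = 3.21 (inert).
Total moles n_T = 4.21 + 2X.
With p_i = (n_i/n_T)P, K_p = p_B^3 / (p_D).
Setting this equal to 151 kPa^2 and taking the physical root (0 < X < 1) gives X = 0.122.

X = 0.122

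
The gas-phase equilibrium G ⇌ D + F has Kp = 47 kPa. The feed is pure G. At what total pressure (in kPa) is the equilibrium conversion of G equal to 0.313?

Take 1 mol G as basis and let X be its fractional conversion, so ξ = X.
At extent ξ: n_G = 1 − X; n_D = X; n_F = X.
n_T = Σnᵢ = 1 + X.
Kp = p_D p_F / (p_G) with p_i = (n_i/n_T)·P.
At X = 0.313: the mole-fraction product g(X) = Π y_i^ν_i = 0.1086. Since Kp = g(X)·P^{1}, P = (Kp/g)^(1/1) = (47/0.1086)^(1/1) = 433 kPa.

P = 433 kPa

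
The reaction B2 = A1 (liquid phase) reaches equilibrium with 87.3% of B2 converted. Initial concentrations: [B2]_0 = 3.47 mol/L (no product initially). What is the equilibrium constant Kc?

Kc = 6.87

Let X = conversion of B2.
Concentrations: [B2] = 3.47 − 3.47X; [A1] = 3.47X.
At X = 0.873: [B2] = 0.441, [A1] = 3.03.
Kc = [A1] / ([B2]) = 6.87.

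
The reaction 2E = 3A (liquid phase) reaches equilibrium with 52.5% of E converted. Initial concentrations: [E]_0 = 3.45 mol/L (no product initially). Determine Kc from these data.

Kc = 7.47 mol/L

Let X = conversion of E.
Concentrations: [E] = 3.45 − 3.45X; [A] = 5.18X.
At X = 0.525: [E] = 1.64, [A] = 2.72.
Kc = [A]^3 / ([E]^2) = 7.47 mol/L.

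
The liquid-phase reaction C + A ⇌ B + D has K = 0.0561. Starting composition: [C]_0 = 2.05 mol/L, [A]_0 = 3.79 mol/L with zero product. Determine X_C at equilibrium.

X = 0.257

Let X = conversion of C; extent ξ = 2.05·X mol/L.
Concentrations: [C] = 2.05 − 2.05X; [A] = 3.79 − 2.05X; [B] = 2.05X; [D] = 2.05X.
K = [B] [D] / ([C] [A]).
Solving K = 0.0561 for X ∈ (0,1): X = 0.257.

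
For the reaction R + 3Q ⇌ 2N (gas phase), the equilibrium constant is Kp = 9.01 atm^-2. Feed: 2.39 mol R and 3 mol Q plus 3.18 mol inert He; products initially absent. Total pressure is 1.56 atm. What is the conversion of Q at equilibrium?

X = 0.587

Basis: 3 mol Q initially; let X = conversion of Q. Extent ξ = X.
At extent ξ: n_R = 2.39 − X; n_Q = 3 − 3X; n_N = 2X; n_I = 3.18 (inert).
Summing: n_T = 8.57 − 2X.
y_i = n_i/n_T, p_i = y_i·P. Kp = p_N^2 / (p_R p_Q^3).
Setting this equal to 9.01 atm^-2 and taking the physical root (0 < X < 1) gives X = 0.587.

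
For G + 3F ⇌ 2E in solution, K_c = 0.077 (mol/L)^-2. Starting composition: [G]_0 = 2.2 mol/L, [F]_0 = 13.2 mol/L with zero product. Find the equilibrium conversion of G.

X = 0.829

Let X = conversion of G; extent ξ = 2.2·X mol/L.
Concentrations: [G] = 2.2 − 2.2X; [F] = 13.2 − 6.6X; [E] = 4.4X.
K_c = [E]^2 / ([G] [F]^3).
This equals 0.077 at X = 0.829 (the root in 0 < X < 1).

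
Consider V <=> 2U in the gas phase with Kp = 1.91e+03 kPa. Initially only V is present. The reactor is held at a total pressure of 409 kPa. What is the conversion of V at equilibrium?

Basis: 1 mol V initially; let X = conversion of V. Extent ξ = X.
Species balance: n_V = 1 − X; n_U = 2X.
n_T = Σnᵢ = 1 + X.
With p_i = (n_i/n_T)P, Kp = p_U^2 / (p_V).
Setting this equal to 1.91e+03 kPa and taking the physical root (0 < X < 1) gives X = 0.734.

X = 0.734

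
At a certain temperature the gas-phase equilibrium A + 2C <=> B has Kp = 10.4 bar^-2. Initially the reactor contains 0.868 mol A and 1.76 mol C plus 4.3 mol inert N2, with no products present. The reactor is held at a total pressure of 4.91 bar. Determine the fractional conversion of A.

X = 0.698

Take 0.868 mol A as basis and let X be its fractional conversion, so ξ = 0.868X.
Moles: n_A = 0.868 − 0.868X; n_C = 1.76 − 1.74X; n_B = 0.868X; n_I = 4.3 (inert).
Summing: n_T = 6.93 − 1.74X.
y_i = n_i/n_T, p_i = y_i·P. Kp = p_B / (p_A p_C^2).
This yields a degree-3 equation in X; solving on (0,1), X = 0.698.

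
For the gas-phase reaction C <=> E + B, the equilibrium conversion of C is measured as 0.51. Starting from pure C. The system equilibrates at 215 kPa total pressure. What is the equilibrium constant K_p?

Take 1 mol C as basis and let X be its fractional conversion, so ξ = X.
At extent ξ: n_C = 1 − X; n_E = X; n_B = X.
n_T = Σnᵢ = 1 + X.
At X = 0.51: n_C = 0.49, n_E = 0.51, n_B = 0.51, n_T = 1.51.
p_i = (n_i/n_T)·P. K_p = p_E p_B / (p_C) = 75.6 kPa.

K_p = 75.6 kPa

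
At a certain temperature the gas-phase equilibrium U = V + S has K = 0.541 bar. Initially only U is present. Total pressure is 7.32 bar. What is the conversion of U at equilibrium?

Take 1 mol U as basis and let X be its fractional conversion, so ξ = X.
At extent ξ: n_U = 1 − X; n_V = X; n_S = X.
Total moles n_T = 1 + X.
Mole fractions y_i = n_i/n_T; K = p_V p_S / (p_U) with p_i = y_i·P.
Substituting and setting equal to 0.541 bar gives a polynomial in X; the root in (0,1) is X = 0.262.

X = 0.262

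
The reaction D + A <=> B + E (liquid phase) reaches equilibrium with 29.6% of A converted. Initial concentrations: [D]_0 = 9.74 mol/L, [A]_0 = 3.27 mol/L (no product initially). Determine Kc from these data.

Let X = conversion of A.
Concentrations: [D] = 9.74 − 3.27X; [A] = 3.27 − 3.27X; [B] = 3.27X; [E] = 3.27X.
At X = 0.296: [D] = 8.77, [A] = 2.3, [B] = 0.968, [E] = 0.968.
Kc = [B] [E] / ([D] [A]) = 0.0464.

Kc = 0.0464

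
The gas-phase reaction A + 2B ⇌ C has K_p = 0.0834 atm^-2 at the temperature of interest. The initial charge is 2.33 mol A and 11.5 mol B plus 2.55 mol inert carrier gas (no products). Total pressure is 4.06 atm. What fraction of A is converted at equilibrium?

Basis: 2.33 mol A initially; let X = conversion of A. Extent ξ = 2.33X.
At extent ξ: n_A = 2.33 − 2.33X; n_B = 11.5 − 4.66X; n_C = 2.33X; n_I = 2.55 (inert).
n_T = Σnᵢ = 16.4 − 4.66X.
y_i = n_i/n_T, p_i = y_i·P. K_p = p_C / (p_A p_B^2).
Substituting and setting equal to 0.0834 atm^-2 gives a polynomial in X; the root in (0,1) is X = 0.379.

X = 0.379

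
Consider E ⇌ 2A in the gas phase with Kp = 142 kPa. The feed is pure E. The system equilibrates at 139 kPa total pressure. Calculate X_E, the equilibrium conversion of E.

Basis: 1 mol E initially; let X = conversion of E. Extent ξ = X.
Species balance: n_E = 1 − X; n_A = 2X.
Summing: n_T = 1 + X.
Mole fractions y_i = n_i/n_T; Kp = p_A^2 / (p_E) with p_i = y_i·P.
Equating to 142 kPa and solving on 0 < X < 1: X = 0.451.

X = 0.451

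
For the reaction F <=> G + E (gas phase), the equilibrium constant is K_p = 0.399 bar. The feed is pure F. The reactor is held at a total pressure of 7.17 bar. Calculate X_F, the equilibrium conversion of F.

X = 0.230

Take 1 mol F as basis and let X be its fractional conversion, so ξ = X.
Mole table: n_F = 1 − X; n_G = X; n_E = X.
Summing: n_T = 1 + X.
With p_i = (n_i/n_T)P, K_p = p_G p_E / (p_F).
Equating to 0.399 bar and solving on 0 < X < 1: X = 0.230.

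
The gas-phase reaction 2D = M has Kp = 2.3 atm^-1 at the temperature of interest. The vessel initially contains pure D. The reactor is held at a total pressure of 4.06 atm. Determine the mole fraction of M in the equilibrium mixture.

y_M = 0.722

Basis: 1 mol D initially; let X = conversion of D. Extent ξ = 0.5X.
Moles: n_D = 1 − X; n_M = 0.5X.
n_T = Σnᵢ = 1 − 0.5X.
With p_i = (n_i/n_T)P, Kp = p_M / (p_D^2).
Equating to 2.3 atm^-1 and solving on 0 < X < 1: X = 0.839.
Then n_M = 0.419, n_T = 0.581, so y_M = 0.722.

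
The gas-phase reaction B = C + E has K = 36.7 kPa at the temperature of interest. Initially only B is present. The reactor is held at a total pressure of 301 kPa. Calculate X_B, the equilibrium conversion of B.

Basis: 1 mol B initially; let X = conversion of B. Extent ξ = X.
Species balance: n_B = 1 − X; n_C = X; n_E = X.
Total moles n_T = 1 + X.
y_i = n_i/n_T, p_i = y_i·P. K = p_C p_E / (p_B).
Equating to 36.7 kPa and solving on 0 < X < 1: X = 0.330.

X = 0.330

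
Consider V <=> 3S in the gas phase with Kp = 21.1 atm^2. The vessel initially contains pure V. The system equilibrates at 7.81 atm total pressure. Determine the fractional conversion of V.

X = 0.282

Basis: 1 mol V initially; let X = conversion of V. Extent ξ = X.
At extent ξ: n_V = 1 − X; n_S = 3X.
n_T = Σnᵢ = 1 + 2X.
y_i = n_i/n_T, p_i = y_i·P. Kp = p_S^3 / (p_V).
Setting this equal to 21.1 atm^2 and taking the physical root (0 < X < 1) gives X = 0.282.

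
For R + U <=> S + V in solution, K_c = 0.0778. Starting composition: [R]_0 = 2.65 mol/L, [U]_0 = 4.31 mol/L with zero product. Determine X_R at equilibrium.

X = 0.276

Let X = conversion of R; extent ξ = 2.65·X mol/L.
Concentrations: [R] = 2.65 − 2.65X; [U] = 4.31 − 2.65X; [S] = 2.65X; [V] = 2.65X.
K_c = [S] [V] / ([R] [U]).
This equals 0.0778 at X = 0.276 (the root in 0 < X < 1).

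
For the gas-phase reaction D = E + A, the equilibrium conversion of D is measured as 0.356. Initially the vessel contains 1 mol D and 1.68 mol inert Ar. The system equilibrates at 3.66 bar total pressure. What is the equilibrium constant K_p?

K_p = 0.237 bar

Take 1 mol D as basis and let X be its fractional conversion, so ξ = X.
Mole table: n_D = 1 − X; n_E = X; n_A = X; n_I = 1.68 (inert).
Total moles n_T = 2.68 + X.
At X = 0.356: n_D = 0.644, n_E = 0.356, n_A = 0.356, n_T = 3.04.
p_i = (n_i/n_T)·P. K_p = p_E p_A / (p_D) = 0.237 bar.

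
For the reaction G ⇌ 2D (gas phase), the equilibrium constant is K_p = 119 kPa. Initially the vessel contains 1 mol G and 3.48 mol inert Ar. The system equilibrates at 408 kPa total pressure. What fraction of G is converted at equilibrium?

Basis: 1 mol G initially; let X = conversion of G. Extent ξ = X.
Moles: n_G = 1 − X; n_D = 2X; n_I = 3.48 (inert).
Summing: n_T = 4.48 + X.
y_i = n_i/n_T, p_i = y_i·P. K_p = p_D^2 / (p_G).
This yields a degree-2 equation in X; solving on (0,1), X = 0.446.

X = 0.446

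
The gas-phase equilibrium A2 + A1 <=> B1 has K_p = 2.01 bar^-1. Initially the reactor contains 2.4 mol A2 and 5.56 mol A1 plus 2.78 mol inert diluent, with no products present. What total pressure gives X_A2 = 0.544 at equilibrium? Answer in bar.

Basis: 2.4 mol A2 initially; let X = conversion of A2. Extent ξ = 2.4X.
Species balance: n_A2 = 2.4 − 2.4X; n_A1 = 5.56 − 2.4X; n_B1 = 2.4X; n_I = 2.78 (inert).
Total moles n_T = 10.7 − 2.4X.
K_p = p_B1 / (p_A2 p_A1) with p_i = (n_i/n_T)·P.
At X = 0.544: the mole-fraction product g(X) = Π y_i^ν_i = 2.646. Since K_p = g(X)·P^{-1}, P = (g/K_p)^(1/1) = (2.646/2.01)^(1/1) = 1.32 bar.

P = 1.32 bar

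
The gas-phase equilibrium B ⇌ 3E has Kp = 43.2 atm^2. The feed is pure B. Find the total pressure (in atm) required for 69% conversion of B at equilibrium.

Basis: 1 mol B initially; let X = conversion of B. Extent ξ = X.
Species balance: n_B = 1 − X; n_E = 3X.
Summing: n_T = 1 + 2X.
Kp = p_E^3 / (p_B) with p_i = (n_i/n_T)·P.
At X = 0.69: the mole-fraction product g(X) = Π y_i^ν_i = 5.051. Since Kp = g(X)·P^{2}, P = (Kp/g)^(1/2) = (43.2/5.051)^(1/2) = 2.92 atm.

P = 2.92 atm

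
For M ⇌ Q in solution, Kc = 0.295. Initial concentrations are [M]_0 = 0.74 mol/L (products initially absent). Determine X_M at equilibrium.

X = 0.228

Let X = conversion of M; extent ξ = 0.74·X mol/L.
Concentrations: [M] = 0.74 − 0.74X; [Q] = 0.74X.
Kc = [Q] / ([M]).
Setting equal to 0.295 and solving for X on (0,1) gives X = 0.228.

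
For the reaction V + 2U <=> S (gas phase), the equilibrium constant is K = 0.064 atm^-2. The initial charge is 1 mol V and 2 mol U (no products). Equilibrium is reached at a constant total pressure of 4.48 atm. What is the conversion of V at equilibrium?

X = 0.303

Let X = conversion of V (basis 1 mol V); extent of reaction ξ = X.
Species balance: n_V = 1 − X; n_U = 2 − 2X; n_S = X.
n_T = Σnᵢ = 3 − 2X.
With p_i = (n_i/n_T)P, K = p_S / (p_V p_U^2).
Equating to 0.064 atm^-2 and solving on 0 < X < 1: X = 0.303.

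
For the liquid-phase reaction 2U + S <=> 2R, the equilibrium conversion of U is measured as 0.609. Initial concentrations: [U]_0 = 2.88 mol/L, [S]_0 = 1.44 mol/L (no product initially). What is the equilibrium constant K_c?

Let X = conversion of U.
Concentrations: [U] = 2.88 − 2.88X; [S] = 1.44 − 1.44X; [R] = 2.88X.
At X = 0.609: [U] = 1.13, [S] = 0.563, [R] = 1.75.
K_c = [R]^2 / ([U]^2 [S]) = 4.31 L/mol.

K_c = 4.31 L/mol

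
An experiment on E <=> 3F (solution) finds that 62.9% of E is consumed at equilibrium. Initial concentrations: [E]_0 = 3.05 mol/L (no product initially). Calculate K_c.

K_c = 168 (mol/L)^2

Let X = conversion of E.
Concentrations: [E] = 3.05 − 3.05X; [F] = 9.15X.
At X = 0.629: [E] = 1.13, [F] = 5.76.
K_c = [F]^3 / ([E]) = 168 (mol/L)^2.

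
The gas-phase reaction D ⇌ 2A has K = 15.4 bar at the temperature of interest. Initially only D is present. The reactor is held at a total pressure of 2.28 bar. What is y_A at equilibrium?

y_A = 0.884

Basis: 1 mol D initially; let X = conversion of D. Extent ξ = X.
Mole table: n_D = 1 − X; n_A = 2X.
n_T = Σnᵢ = 1 + X.
y_i = n_i/n_T, p_i = y_i·P. K = p_A^2 / (p_D).
Equating to 15.4 bar and solving on 0 < X < 1: X = 0.793.
Then n_A = 1.59, n_T = 1.79, so y_A = 0.884.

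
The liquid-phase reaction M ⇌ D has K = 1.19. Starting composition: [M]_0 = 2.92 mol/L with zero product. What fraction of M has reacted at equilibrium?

Let X = conversion of M; extent ξ = 2.92·X mol/L.
Concentrations: [M] = 2.92 − 2.92X; [D] = 2.92X.
K = [D] / ([M]).
Solving K = 1.19 for X ∈ (0,1): X = 0.543.

X = 0.543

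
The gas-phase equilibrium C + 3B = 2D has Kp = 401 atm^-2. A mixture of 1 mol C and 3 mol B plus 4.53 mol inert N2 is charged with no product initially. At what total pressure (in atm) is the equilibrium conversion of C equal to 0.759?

Let X = conversion of C (basis 1 mol C); extent of reaction ξ = X.
Mole table: n_C = 1 − X; n_B = 3 − 3X; n_D = 2X; n_I = 4.53 (inert).
Summing: n_T = 8.53 − 2X.
Kp = p_D^2 / (p_C p_B^3) with p_i = (n_i/n_T)·P.
At X = 0.759: the mole-fraction product g(X) = Π y_i^ν_i = 1244. Since Kp = g(X)·P^{-2}, P = (g/Kp)^(1/2) = (1244/401)^(1/2) = 1.76 atm.

P = 1.76 atm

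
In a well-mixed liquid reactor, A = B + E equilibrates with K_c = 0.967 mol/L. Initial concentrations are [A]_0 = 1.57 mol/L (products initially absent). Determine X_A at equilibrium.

X = 0.535

Let X = conversion of A; extent ξ = 1.57·X mol/L.
Concentrations: [A] = 1.57 − 1.57X; [B] = 1.57X; [E] = 1.57X.
K_c = [B] [E] / ([A]).
Setting equal to 0.967 and solving for X on (0,1) gives X = 0.535.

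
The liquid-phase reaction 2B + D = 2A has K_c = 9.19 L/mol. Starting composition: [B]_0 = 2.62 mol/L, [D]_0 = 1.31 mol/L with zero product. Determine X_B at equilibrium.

X = 0.667

Let X = conversion of B; extent ξ = 2.62X/2 mol/L.
Concentrations: [B] = 2.62 − 2.62X; [D] = 1.31 − 1.31X; [A] = 2.62X.
K_c = [A]^2 / ([B]^2 [D]).
This equals 9.19 at X = 0.667 (the root in 0 < X < 1).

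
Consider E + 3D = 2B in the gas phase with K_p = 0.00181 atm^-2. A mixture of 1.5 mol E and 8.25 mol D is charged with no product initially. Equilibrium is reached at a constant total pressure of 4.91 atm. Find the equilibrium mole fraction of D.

y_D = 0.810

Let X = conversion of E (basis 1.5 mol E); extent of reaction ξ = 1.5X.
At extent ξ: n_E = 1.5 − 1.5X; n_D = 8.25 − 4.5X; n_B = 3X.
Total moles n_T = 9.75 − 3X.
Mole fractions y_i = n_i/n_T; K_p = p_B^2 / (p_E p_D^3) with p_i = y_i·P.
Equating to 0.00181 atm^-2 and solving on 0 < X < 1: X = 0.172.
Then n_D = 7.48, n_T = 9.23, so y_D = 0.810.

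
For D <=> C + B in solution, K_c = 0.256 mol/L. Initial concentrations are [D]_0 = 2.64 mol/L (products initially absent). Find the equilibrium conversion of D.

X = 0.267

Let X = conversion of D; extent ξ = 2.64·X mol/L.
Concentrations: [D] = 2.64 − 2.64X; [C] = 2.64X; [B] = 2.64X.
K_c = [C] [B] / ([D]).
Setting equal to 0.256 and solving for X on (0,1) gives X = 0.267.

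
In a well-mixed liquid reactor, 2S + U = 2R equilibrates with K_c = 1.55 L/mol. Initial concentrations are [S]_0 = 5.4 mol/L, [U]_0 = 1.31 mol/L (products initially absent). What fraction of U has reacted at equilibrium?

Let X = conversion of U; extent ξ = 1.31·X mol/L.
Concentrations: [S] = 5.4 − 2.62X; [U] = 1.31 − 1.31X; [R] = 2.62X.
K_c = [R]^2 / ([S]^2 [U]).
Setting equal to 1.55 and solving for X on (0,1) gives X = 0.801.

X = 0.801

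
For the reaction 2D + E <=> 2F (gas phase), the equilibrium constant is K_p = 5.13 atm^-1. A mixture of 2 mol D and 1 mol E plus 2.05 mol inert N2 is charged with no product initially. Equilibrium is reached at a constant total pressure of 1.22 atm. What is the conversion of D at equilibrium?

X = 0.462

Let X = conversion of D (basis 2 mol D); extent of reaction ξ = X.
Mole table: n_D = 2 − 2X; n_E = 1 − X; n_F = 2X; n_I = 2.05 (inert).
Summing: n_T = 5.05 − X.
With p_i = (n_i/n_T)P, K_p = p_F^2 / (p_D^2 p_E).
Setting this equal to 5.13 atm^-1 and taking the physical root (0 < X < 1) gives X = 0.462.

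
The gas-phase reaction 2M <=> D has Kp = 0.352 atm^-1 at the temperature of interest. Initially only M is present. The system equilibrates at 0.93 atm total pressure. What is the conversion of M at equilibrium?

Basis: 1 mol M initially; let X = conversion of M. Extent ξ = 0.5X.
Species balance: n_M = 1 − X; n_D = 0.5X.
Total moles n_T = 1 − 0.5X.
Mole fractions y_i = n_i/n_T; Kp = p_D / (p_M^2) with p_i = y_i·P.
Equating to 0.352 atm^-1 and solving on 0 < X < 1: X = 0.342.

X = 0.342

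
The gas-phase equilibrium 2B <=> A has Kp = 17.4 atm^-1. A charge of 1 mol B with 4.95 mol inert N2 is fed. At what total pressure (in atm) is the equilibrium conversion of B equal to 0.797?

P = 3.09 atm

Basis: 1 mol B initially; let X = conversion of B. Extent ξ = 0.5X.
At extent ξ: n_B = 1 − X; n_A = 0.5X; n_I = 4.95 (inert).
n_T = Σnᵢ = 5.95 − 0.5X.
Kp = p_A / (p_B^2) with p_i = (n_i/n_T)·P.
At X = 0.797: the mole-fraction product g(X) = Π y_i^ν_i = 53.68. Since Kp = g(X)·P^{-1}, P = (g/Kp)^(1/1) = (53.68/17.4)^(1/1) = 3.09 atm.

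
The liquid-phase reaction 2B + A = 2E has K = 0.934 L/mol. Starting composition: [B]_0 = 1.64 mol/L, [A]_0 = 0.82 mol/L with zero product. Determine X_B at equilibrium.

Let X = conversion of B; extent ξ = 1.64X/2 mol/L.
Concentrations: [B] = 1.64 − 1.64X; [A] = 0.82 − 0.82X; [E] = 1.64X.
K = [E]^2 / ([B]^2 [A]).
This equals 0.934 at X = 0.403 (the root in 0 < X < 1).

X = 0.403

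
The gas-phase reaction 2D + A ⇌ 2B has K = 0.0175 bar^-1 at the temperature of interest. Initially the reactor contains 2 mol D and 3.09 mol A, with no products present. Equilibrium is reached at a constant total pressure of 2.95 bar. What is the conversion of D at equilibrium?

X = 0.149

Let X = conversion of D (basis 2 mol D); extent of reaction ξ = X.
Moles: n_D = 2 − 2X; n_A = 3.09 − X; n_B = 2X.
Total moles n_T = 5.09 − X.
y_i = n_i/n_T, p_i = y_i·P. K = p_B^2 / (p_D^2 p_A).
Setting this equal to 0.0175 bar^-1 and taking the physical root (0 < X < 1) gives X = 0.149.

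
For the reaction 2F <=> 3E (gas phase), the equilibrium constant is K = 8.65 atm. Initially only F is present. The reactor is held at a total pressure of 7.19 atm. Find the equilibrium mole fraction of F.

Basis: 1 mol F initially; let X = conversion of F. Extent ξ = 0.5X.
Moles: n_F = 1 − X; n_E = 1.5X.
n_T = Σnᵢ = 1 + 0.5X.
y_i = n_i/n_T, p_i = y_i·P. K = p_E^3 / (p_F^2).
This yields a degree-3 equation in X; solving on (0,1), X = 0.488.
Then n_F = 0.512, n_T = 1.24, so y_F = 0.412.

y_F = 0.412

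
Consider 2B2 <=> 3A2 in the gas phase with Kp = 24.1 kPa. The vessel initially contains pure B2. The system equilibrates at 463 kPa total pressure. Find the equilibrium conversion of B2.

X = 0.219

Let X = conversion of B2 (basis 1 mol B2); extent of reaction ξ = 0.5X.
Species balance: n_B2 = 1 − X; n_A2 = 1.5X.
Total moles n_T = 1 + 0.5X.
y_i = n_i/n_T, p_i = y_i·P. Kp = p_A2^3 / (p_B2^2).
Setting this equal to 24.1 kPa and taking the physical root (0 < X < 1) gives X = 0.219.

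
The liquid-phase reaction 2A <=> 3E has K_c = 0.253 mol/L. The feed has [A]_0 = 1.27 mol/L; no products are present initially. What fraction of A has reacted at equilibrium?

Let X = conversion of A; extent ξ = 1.27X/2 mol/L.
Concentrations: [A] = 1.27 − 1.27X; [E] = 1.91X.
K_c = [E]^3 / ([A]^2).
Solving K_c = 0.253 for X ∈ (0,1): X = 0.305.

X = 0.305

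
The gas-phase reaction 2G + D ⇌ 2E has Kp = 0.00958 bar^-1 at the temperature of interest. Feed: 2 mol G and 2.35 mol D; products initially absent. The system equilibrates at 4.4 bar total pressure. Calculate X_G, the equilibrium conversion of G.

X = 0.130

Let X = conversion of G (basis 2 mol G); extent of reaction ξ = X.
Mole table: n_G = 2 − 2X; n_D = 2.35 − X; n_E = 2X.
Total moles n_T = 4.35 − X.
y_i = n_i/n_T, p_i = y_i·P. Kp = p_E^2 / (p_G^2 p_D).
This yields a degree-3 equation in X; solving on (0,1), X = 0.130.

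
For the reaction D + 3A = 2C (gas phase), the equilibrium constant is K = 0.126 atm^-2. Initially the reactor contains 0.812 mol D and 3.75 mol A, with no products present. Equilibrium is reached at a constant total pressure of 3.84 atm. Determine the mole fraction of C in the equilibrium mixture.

Basis: 0.812 mol D initially; let X = conversion of D. Extent ξ = 0.812X.
At extent ξ: n_D = 0.812 − 0.812X; n_A = 3.75 − 2.44X; n_C = 1.62X.
Summing: n_T = 4.56 − 1.62X.
With p_i = (n_i/n_T)P, K = p_C^2 / (p_D p_A^3).
Equating to 0.126 atm^-2 and solving on 0 < X < 1: X = 0.535.
Then n_C = 0.868, n_T = 3.69, so y_C = 0.235.

y_C = 0.235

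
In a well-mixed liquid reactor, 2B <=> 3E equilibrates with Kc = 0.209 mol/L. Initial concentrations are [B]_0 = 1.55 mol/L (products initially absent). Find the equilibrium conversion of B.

Let X = conversion of B; extent ξ = 1.55X/2 mol/L.
Concentrations: [B] = 1.55 − 1.55X; [E] = 2.33X.
Kc = [E]^3 / ([B]^2).
Solving Kc = 0.209 for X ∈ (0,1): X = 0.276.

X = 0.276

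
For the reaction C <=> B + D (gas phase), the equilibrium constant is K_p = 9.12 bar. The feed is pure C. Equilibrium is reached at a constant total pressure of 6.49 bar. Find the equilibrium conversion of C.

Let X = conversion of C (basis 1 mol C); extent of reaction ξ = X.
Species balance: n_C = 1 − X; n_B = X; n_D = X.
Summing: n_T = 1 + X.
With p_i = (n_i/n_T)P, K_p = p_B p_D / (p_C).
This yields a degree-2 equation in X; solving on (0,1), X = 0.764.

X = 0.764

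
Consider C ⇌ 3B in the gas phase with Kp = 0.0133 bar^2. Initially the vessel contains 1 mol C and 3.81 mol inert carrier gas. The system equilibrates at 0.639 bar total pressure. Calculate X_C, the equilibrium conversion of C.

X = 0.292

Take 1 mol C as basis and let X be its fractional conversion, so ξ = X.
Mole table: n_C = 1 − X; n_B = 3X; n_I = 3.81 (inert).
n_T = Σnᵢ = 4.81 + 2X.
y_i = n_i/n_T, p_i = y_i·P. Kp = p_B^3 / (p_C).
Substituting and setting equal to 0.0133 bar^2 gives a polynomial in X; the root in (0,1) is X = 0.292.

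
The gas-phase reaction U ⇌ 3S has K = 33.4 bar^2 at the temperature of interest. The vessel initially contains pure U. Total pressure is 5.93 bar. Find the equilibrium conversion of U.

Take 1 mol U as basis and let X be its fractional conversion, so ξ = X.
Moles: n_U = 1 − X; n_S = 3X.
Total moles n_T = 1 + 2X.
Mole fractions y_i = n_i/n_T; K = p_S^3 / (p_U) with p_i = y_i·P.
Equating to 33.4 bar^2 and solving on 0 < X < 1: X = 0.410.

X = 0.410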